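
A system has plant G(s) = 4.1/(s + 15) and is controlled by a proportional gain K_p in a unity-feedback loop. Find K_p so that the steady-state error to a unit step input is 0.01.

For a type-0 loop with proportional control, e_ss = 1/(1 + K_p·G(0)).
G(0) = 0.2733. Require 1/(1 + K_p·0.2733) = 0.01, so 1 + 0.2733·K_p = 100.
K_p = (100 − 1)/0.2733 = 362.

K_p = 362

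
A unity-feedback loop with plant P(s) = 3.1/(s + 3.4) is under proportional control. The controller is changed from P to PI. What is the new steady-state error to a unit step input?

0

The integrator makes K_pos = lim_{s→0} C(s)G(s) infinite, so e_ss = 1/(1+K_pos) = 0.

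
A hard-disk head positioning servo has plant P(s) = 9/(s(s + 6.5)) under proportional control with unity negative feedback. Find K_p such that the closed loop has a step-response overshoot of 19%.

From %OS = 100·exp(−πζ/√(1−ζ²)) = 19%, ζ = −ln(0.19)/√(π²+ln²(0.19)) = 0.4673.
Characteristic equation s² + 6.5s + 9K_p = 0 gives ζ = 6.5/(2√(9K_p)).
Setting ζ = 0.4673: √(9K_p) = 6.5/(2·0.4673) = 6.954, so K_p = 48.36/9 = 5.37.

K_p = 5.37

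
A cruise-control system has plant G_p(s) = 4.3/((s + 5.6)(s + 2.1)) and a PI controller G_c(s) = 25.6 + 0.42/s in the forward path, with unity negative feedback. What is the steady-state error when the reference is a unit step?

0

The open loop G_c(s)G_p(s) has a pole at the origin (type 1), so the static position error constant is infinite and e_ss = 1/(1+∞) = 0.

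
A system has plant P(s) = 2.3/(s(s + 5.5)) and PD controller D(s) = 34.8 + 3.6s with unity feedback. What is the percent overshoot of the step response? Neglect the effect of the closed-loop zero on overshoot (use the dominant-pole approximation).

Forward path: (34.8 + 3.6s)·2.3/(s(s+5.5)). The closed-loop characteristic equation is s² + (5.5 + 2.3·3.6)s + 2.3·34.8 = 0.
That is s² + 13.78s + 80.04 = 0, so ω_n = 8.947 rad/s and ζ = 13.78/(2·8.947) = 0.7701.
%OS = 100·exp(−πζ/√(1−ζ²)) = 2.25%.

2.25%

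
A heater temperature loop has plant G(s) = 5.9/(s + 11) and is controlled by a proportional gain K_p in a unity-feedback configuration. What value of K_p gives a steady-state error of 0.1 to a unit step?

K_p = 16.8

The loop is type 0, so e_ss(step) = 1/(1 + K_pos) with K_pos = K_p·G(0).
G(0) = 0.5364. Require 1/(1 + K_p·0.5364) = 0.1, so 1 + 0.5364·K_p = 10.
K_p = (10 − 1)/0.5364 = 16.8.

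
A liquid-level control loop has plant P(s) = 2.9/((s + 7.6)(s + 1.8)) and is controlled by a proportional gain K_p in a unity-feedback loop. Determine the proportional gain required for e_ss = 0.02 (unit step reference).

K_p = 231

The loop is type 0, so e_ss(step) = 1/(1 + K_pos) with K_pos = K_p·P(0).
P(0) = 0.212. Require 1/(1 + K_p·0.212) = 0.02, so 1 + 0.212·K_p = 50.
K_p = (50 − 1)/0.212 = 231.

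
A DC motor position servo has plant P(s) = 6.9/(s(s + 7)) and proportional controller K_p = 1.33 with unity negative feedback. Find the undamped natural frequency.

ω_n = 3.03 rad/s

1 + K_p·P(s) = 0 gives s² + 7s + 9.177 = 0.
Matching s² + 2ζω_n s + ω_n²: ω_n = √9.177 = 3.029 rad/s and 2ζω_n = 7, so ζ = 7/(2·3.029) = 1.16.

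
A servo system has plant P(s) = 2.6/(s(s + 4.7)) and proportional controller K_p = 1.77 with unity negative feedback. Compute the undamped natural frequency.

1 + K_p·P(s) = 0 gives s² + 4.7s + 4.602 = 0.
Matching s² + 2ζω_n s + ω_n²: ω_n = √4.602 = 2.145 rad/s and 2ζω_n = 4.7, so ζ = 4.7/(2·2.145) = 1.1.

ω_n = 2.15 rad/s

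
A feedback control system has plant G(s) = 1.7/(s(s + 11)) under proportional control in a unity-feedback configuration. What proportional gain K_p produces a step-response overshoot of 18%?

K_p = 77.5

From %OS = 100·exp(−πζ/√(1−ζ²)) = 18%, ζ = −ln(0.18)/√(π²+ln²(0.18)) = 0.4791.
Characteristic equation s² + 11s + 1.7K_p = 0 gives ζ = 11/(2√(1.7K_p)).
Setting ζ = 0.4791: √(1.7K_p) = 11/(2·0.4791) = 11.48, so K_p = 131.8/1.7 = 77.5.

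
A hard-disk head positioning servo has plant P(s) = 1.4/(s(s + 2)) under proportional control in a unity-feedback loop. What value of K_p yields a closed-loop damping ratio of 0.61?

Closed-loop characteristic equation: s² + 2s + K_p·1.4 = 0.
So ω_n = √(1.4K_p) and 2ζω_n = 2, giving ζ = 2/(2√(1.4K_p)).
Setting ζ = 0.61: √(1.4K_p) = 2/(2·0.61) = 1.639, so K_p = 2.687/1.4 = 1.92.

K_p = 1.92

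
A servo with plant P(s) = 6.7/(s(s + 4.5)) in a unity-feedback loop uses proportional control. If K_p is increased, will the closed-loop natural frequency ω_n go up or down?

increase

ω_n = √(6.7·K_p), which grows with K_p.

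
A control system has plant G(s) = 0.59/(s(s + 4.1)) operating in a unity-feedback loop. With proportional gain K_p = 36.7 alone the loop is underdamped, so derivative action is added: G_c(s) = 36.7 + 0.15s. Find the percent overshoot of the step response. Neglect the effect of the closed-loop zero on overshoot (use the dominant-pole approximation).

Forward path: (36.7 + 0.15s)·0.59/(s(s+4.1)). The closed-loop characteristic equation is s² + (4.1 + 0.59·0.15)s + 0.59·36.7 = 0.
That is s² + 4.188s + 21.65 = 0, so ω_n = 4.653 rad/s and ζ = 4.188/(2·4.653) = 0.4501.
%OS = 100·exp(−πζ/√(1−ζ²)) = 20.5%.

20.5%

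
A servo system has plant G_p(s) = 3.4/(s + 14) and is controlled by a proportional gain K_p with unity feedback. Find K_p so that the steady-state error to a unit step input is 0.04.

The loop is type 0, so e_ss(step) = 1/(1 + K_pos) with K_pos = K_p·G_p(0).
G_p(0) = 0.2429. Require 1/(1 + K_p·0.2429) = 0.04, so 1 + 0.2429·K_p = 25.
K_p = (25 − 1)/0.2429 = 98.8.

K_p = 98.8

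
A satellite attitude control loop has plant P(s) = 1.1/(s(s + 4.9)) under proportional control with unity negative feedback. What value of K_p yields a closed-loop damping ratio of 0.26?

Closed-loop characteristic equation: s² + 4.9s + K_p·1.1 = 0.
So ω_n = √(1.1K_p) and 2ζω_n = 4.9, giving ζ = 4.9/(2√(1.1K_p)).
Setting ζ = 0.26: √(1.1K_p) = 4.9/(2·0.26) = 9.423, so K_p = 88.79/1.1 = 80.7.

K_p = 80.7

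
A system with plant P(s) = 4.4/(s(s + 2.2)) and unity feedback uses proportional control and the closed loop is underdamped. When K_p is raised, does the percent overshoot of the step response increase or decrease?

Characteristic equation s² + 2.2s + K_p·4.4 = 0: raising K_p raises ω_n while 2ζω_n = 2.2 is fixed, so ζ falls and overshoot grows.

increase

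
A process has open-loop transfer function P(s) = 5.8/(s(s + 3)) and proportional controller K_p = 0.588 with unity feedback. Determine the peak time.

Closed-loop characteristic equation: s² + 3s + 3.41 = 0, so ω_n = 1.847 rad/s and ζ = 3/(2·1.847) = 0.8122.
Damped frequency ω_d = ω_n√(1−ζ²) = 1.077 rad/s, so peak time T_p = π/ω_d = 2.92 s.

T_p = 2.92 s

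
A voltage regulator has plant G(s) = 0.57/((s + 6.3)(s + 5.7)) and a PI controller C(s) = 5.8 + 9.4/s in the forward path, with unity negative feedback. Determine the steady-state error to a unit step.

The open loop C(s)G(s) has a pole at the origin (type 1), so the static position error constant is infinite and e_ss = 1/(1+∞) = 0.

0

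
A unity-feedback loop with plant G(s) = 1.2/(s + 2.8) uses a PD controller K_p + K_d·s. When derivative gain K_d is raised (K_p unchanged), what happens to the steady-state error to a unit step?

K_d affects only the transient (the s-coefficient); the DC loop gain, and hence e_ss, depends only on K_p.

unchanged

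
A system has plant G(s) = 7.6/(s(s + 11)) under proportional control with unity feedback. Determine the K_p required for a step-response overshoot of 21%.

K_p = 20.1

From %OS = 100·exp(−πζ/√(1−ζ²)) = 21%, ζ = −ln(0.21)/√(π²+ln²(0.21)) = 0.4449.
Characteristic equation s² + 11s + 7.6K_p = 0 gives ζ = 11/(2√(7.6K_p)).
Setting ζ = 0.4449: √(7.6K_p) = 11/(2·0.4449) = 12.36, so K_p = 152.8/7.6 = 20.1.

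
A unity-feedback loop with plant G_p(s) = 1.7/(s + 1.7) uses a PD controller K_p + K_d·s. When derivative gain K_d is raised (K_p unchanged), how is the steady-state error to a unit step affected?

At s = 0 the derivative term contributes nothing: C(0) = K_p regardless of K_d, so K_pos = K_p·G_p(0) and e_ss are unchanged.

unchanged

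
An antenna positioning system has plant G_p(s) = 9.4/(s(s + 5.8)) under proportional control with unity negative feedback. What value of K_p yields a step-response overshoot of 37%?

From %OS = 100·exp(−πζ/√(1−ζ²)) = 37%, ζ = −ln(0.37)/√(π²+ln²(0.37)) = 0.3017.
Characteristic equation s² + 5.8s + 9.4K_p = 0 gives ζ = 5.8/(2√(9.4K_p)).
Setting ζ = 0.3017: √(9.4K_p) = 5.8/(2·0.3017) = 9.611, so K_p = 92.38/9.4 = 9.83.

K_p = 9.83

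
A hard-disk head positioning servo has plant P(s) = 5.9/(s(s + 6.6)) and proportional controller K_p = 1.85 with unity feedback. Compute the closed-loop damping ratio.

1 + K_p·P(s) = 0 gives s² + 6.6s + 10.92 = 0.
So ω_n² = 10.92 ⇒ ω_n = 3.304 rad/s, and ζ = 6.6/(2ω_n) = 0.999.

ζ = 0.999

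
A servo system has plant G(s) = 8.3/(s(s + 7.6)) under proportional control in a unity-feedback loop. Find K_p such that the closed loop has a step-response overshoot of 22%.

K_p = 9.23

From %OS = 100·exp(−πζ/√(1−ζ²)) = 22%, ζ = −ln(0.22)/√(π²+ln²(0.22)) = 0.4342.
Characteristic equation s² + 7.6s + 8.3K_p = 0 gives ζ = 7.6/(2√(8.3K_p)).
Setting ζ = 0.4342: √(8.3K_p) = 7.6/(2·0.4342) = 8.752, so K_p = 76.6/8.3 = 9.23.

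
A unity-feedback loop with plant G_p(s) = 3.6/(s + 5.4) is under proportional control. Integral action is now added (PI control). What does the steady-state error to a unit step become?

Adding integral action puts a pole at s = 0 in the forward path, raising the system type to 1; a type-1 loop has zero steady-state error to a step.

0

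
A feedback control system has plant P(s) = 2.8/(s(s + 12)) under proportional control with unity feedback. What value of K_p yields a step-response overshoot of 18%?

From %OS = 100·exp(−πζ/√(1−ζ²)) = 18%, ζ = −ln(0.18)/√(π²+ln²(0.18)) = 0.4791.
Characteristic equation s² + 12s + 2.8K_p = 0 gives ζ = 12/(2√(2.8K_p)).
Setting ζ = 0.4791: √(2.8K_p) = 12/(2·0.4791) = 12.52, so K_p = 156.8/2.8 = 56.

K_p = 56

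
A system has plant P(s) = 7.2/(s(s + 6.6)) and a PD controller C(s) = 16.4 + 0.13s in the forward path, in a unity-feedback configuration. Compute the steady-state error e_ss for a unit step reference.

0

The open loop C(s)P(s) has a pole at the origin (type 1), so the static position error constant is infinite and e_ss = 1/(1+∞) = 0.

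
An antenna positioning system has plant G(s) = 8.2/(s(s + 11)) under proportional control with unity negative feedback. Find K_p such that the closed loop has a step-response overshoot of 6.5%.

From %OS = 100·exp(−πζ/√(1−ζ²)) = 6.5%, ζ = −ln(0.065)/√(π²+ln²(0.065)) = 0.6564.
Characteristic equation s² + 11s + 8.2K_p = 0 gives ζ = 11/(2√(8.2K_p)).
Setting ζ = 0.6564: √(8.2K_p) = 11/(2·0.6564) = 8.379, so K_p = 70.21/8.2 = 8.56.

K_p = 8.56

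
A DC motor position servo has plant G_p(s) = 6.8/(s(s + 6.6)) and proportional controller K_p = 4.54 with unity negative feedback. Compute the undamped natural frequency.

ω_n = 5.56 rad/s

The closed-loop denominator is s(s+6.6) + 4.54·6.8 = s² + 6.6s + 30.87.
So ω_n² = 30.87 ⇒ ω_n = 5.556 rad/s, and ζ = 6.6/(2ω_n) = 0.594.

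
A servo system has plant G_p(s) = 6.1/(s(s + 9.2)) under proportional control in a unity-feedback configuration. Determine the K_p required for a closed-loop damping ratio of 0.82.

K_p = 5.16

Closed-loop characteristic equation: s² + 9.2s + K_p·6.1 = 0.
So ω_n = √(6.1K_p) and 2ζω_n = 9.2, giving ζ = 9.2/(2√(6.1K_p)).
Setting ζ = 0.82: √(6.1K_p) = 9.2/(2·0.82) = 5.61, so K_p = 31.47/6.1 = 5.16.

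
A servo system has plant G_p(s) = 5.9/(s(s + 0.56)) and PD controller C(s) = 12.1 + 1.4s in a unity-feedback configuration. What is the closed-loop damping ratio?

Forward path: (12.1 + 1.4s)·5.9/(s(s+0.56)). The closed-loop characteristic equation is s² + (0.56 + 5.9·1.4)s + 5.9·12.1 = 0.
That is s² + 8.82s + 71.39 = 0, so ω_n = 8.449 rad/s and ζ = 8.82/(2·8.449) = 0.5219.

ζ = 0.522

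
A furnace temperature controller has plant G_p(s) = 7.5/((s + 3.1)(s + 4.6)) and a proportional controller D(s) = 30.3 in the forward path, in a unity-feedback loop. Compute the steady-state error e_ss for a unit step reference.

0.059

The loop is type 0. Static position error constant K_pos = D(0)·G_p(0) = 30.3·0.5259 = 15.94.
Steady-state error to a unit step: e_ss = 1/(1+K_pos) = 1/16.94 = 0.059.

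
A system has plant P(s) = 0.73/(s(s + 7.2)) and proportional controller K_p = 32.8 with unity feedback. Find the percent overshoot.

From 1 + K_pP(s) = 0: s² + 7.2s + 23.94 = 0 ⇒ ω_n = 4.893, ζ = 0.7357.
%OS = 100·exp(−πζ/√(1−ζ²)) = 100·exp(−π·0.7357/√0.4587) = 3.3%.

3.3%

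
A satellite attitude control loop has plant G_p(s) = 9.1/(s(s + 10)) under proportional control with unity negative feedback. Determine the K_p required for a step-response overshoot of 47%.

From %OS = 100·exp(−πζ/√(1−ζ²)) = 47%, ζ = −ln(0.47)/√(π²+ln²(0.47)) = 0.2337.
Characteristic equation s² + 10s + 9.1K_p = 0 gives ζ = 10/(2√(9.1K_p)).
Setting ζ = 0.2337: √(9.1K_p) = 10/(2·0.2337) = 21.4, so K_p = 457.8/9.1 = 50.3.

K_p = 50.3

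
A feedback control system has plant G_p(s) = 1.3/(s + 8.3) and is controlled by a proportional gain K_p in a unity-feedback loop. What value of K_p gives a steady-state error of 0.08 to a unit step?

The loop is type 0, so e_ss(step) = 1/(1 + K_pos) with K_pos = K_p·G_p(0).
G_p(0) = 0.1566. Require 1/(1 + K_p·0.1566) = 0.08, so 1 + 0.1566·K_p = 12.5.
K_p = (12.5 − 1)/0.1566 = 73.4.

K_p = 73.4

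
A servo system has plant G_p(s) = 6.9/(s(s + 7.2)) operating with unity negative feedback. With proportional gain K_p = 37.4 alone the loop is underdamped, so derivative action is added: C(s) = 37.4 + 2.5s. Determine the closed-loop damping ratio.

ζ = 0.761

Forward path: (37.4 + 2.5s)·6.9/(s(s+7.2)). The closed-loop characteristic equation is s² + (7.2 + 6.9·2.5)s + 6.9·37.4 = 0.
That is s² + 24.45s + 258.1 = 0, so ω_n = 16.06 rad/s and ζ = 24.45/(2·16.06) = 0.761.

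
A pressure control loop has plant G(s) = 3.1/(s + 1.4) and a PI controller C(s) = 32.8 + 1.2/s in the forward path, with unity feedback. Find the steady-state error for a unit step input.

The open loop C(s)G(s) has a pole at the origin (type 1), so the static position error constant is infinite and e_ss = 1/(1+∞) = 0.

0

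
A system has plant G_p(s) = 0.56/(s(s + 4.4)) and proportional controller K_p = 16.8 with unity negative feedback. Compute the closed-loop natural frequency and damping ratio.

ω_n = 3.07 rad/s, ζ = 0.717

With unity feedback the closed-loop characteristic equation is s² + 4.4s + 16.8·0.56 = s² + 4.4s + 9.408 = 0.
So ω_n² = 9.408 ⇒ ω_n = 3.067 rad/s, and ζ = 4.4/(2ω_n) = 0.717.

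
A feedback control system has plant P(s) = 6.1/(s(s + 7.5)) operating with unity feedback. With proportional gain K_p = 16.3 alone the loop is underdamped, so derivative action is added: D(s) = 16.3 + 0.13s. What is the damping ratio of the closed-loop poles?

ζ = 0.416

Forward path: (16.3 + 0.13s)·6.1/(s(s+7.5)). The closed-loop characteristic equation is s² + (7.5 + 6.1·0.13)s + 6.1·16.3 = 0.
That is s² + 8.293s + 99.43 = 0, so ω_n = 9.971 rad/s and ζ = 8.293/(2·9.971) = 0.4158.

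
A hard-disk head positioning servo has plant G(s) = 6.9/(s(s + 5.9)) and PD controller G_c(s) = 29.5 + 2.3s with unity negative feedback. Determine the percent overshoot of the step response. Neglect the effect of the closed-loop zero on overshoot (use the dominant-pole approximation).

Forward path: (29.5 + 2.3s)·6.9/(s(s+5.9)). The closed-loop characteristic equation is s² + (5.9 + 6.9·2.3)s + 6.9·29.5 = 0.
That is s² + 21.77s + 203.6 = 0, so ω_n = 14.27 rad/s and ζ = 21.77/(2·14.27) = 0.7629.
%OS = 100·exp(−πζ/√(1−ζ²)) = 2.45%.

2.45%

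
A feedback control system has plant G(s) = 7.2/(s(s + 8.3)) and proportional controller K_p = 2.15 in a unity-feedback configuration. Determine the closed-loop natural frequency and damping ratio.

The closed-loop denominator is s(s+8.3) + 2.15·7.2 = s² + 8.3s + 15.48.
So ω_n² = 15.48 ⇒ ω_n = 3.934 rad/s, and ζ = 8.3/(2ω_n) = 1.05.

ω_n = 3.93 rad/s, ζ = 1.05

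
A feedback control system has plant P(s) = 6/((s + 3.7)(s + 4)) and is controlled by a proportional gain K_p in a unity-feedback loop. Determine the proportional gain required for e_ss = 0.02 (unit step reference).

K_p = 121

The loop is type 0, so e_ss(step) = 1/(1 + K_pos) with K_pos = K_p·P(0).
P(0) = 0.4054. Require 1/(1 + K_p·0.4054) = 0.02, so 1 + 0.4054·K_p = 50.
K_p = (50 − 1)/0.4054 = 121.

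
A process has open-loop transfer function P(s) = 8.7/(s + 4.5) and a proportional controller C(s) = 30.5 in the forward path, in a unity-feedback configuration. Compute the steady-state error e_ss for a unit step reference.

0.0167

The loop is type 0. Static position error constant K_pos = C(0)·P(0) = 30.5·1.933 = 58.97.
Steady-state error to a unit step: e_ss = 1/(1+K_pos) = 1/59.97 = 0.0167.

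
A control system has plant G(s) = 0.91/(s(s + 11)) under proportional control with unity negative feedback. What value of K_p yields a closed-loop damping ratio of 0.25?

K_p = 532

Closed-loop characteristic equation: s² + 11s + K_p·0.91 = 0.
So ω_n = √(0.91K_p) and 2ζω_n = 11, giving ζ = 11/(2√(0.91K_p)).
Setting ζ = 0.25: √(0.91K_p) = 11/(2·0.25) = 22, so K_p = 484/0.91 = 532.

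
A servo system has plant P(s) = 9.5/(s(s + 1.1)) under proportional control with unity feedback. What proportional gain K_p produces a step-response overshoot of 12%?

K_p = 0.102

From %OS = 100·exp(−πζ/√(1−ζ²)) = 12%, ζ = −ln(0.12)/√(π²+ln²(0.12)) = 0.5594.
Characteristic equation s² + 1.1s + 9.5K_p = 0 gives ζ = 1.1/(2√(9.5K_p)).
Setting ζ = 0.5594: √(9.5K_p) = 1.1/(2·0.5594) = 0.9832, so K_p = 0.9666/9.5 = 0.102.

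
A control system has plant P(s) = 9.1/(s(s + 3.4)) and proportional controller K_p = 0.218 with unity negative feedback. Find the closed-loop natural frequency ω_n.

1 + K_p·P(s) = 0 gives s² + 3.4s + 1.984 = 0.
Matching s² + 2ζω_n s + ω_n²: ω_n = √1.984 = 1.408 rad/s and 2ζω_n = 3.4, so ζ = 3.4/(2·1.408) = 1.21.

ω_n = 1.41 rad/s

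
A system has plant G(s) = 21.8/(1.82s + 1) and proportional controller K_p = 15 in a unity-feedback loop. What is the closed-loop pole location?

Closed loop: T(s) = K_p·G/(1+K_p·G) = 327/(1.82s + 1 + 327), with pole at s = −(1 + 327)/1.82 = −180.2.

s = -180.2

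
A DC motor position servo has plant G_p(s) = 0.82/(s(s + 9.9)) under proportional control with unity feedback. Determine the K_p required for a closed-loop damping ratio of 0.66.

K_p = 68.6

Closed-loop characteristic equation: s² + 9.9s + K_p·0.82 = 0.
So ω_n = √(0.82K_p) and 2ζω_n = 9.9, giving ζ = 9.9/(2√(0.82K_p)).
Setting ζ = 0.66: √(0.82K_p) = 9.9/(2·0.66) = 7.5, so K_p = 56.25/0.82 = 68.6.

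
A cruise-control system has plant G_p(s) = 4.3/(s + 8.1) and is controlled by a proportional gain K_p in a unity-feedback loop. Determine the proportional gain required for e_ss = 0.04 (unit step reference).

Steady-state error for a unit step on this type-0 loop is 1/(1 + K_p·G_p(0)).
G_p(0) = 0.5309. Require 1/(1 + K_p·0.5309) = 0.04, so 1 + 0.5309·K_p = 25.
K_p = (25 − 1)/0.5309 = 45.2.

K_p = 45.2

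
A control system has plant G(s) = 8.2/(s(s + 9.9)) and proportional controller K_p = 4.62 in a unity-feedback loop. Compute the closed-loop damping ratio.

The closed-loop denominator is s(s+9.9) + 4.62·8.2 = s² + 9.9s + 37.88.
So ω_n² = 37.88 ⇒ ω_n = 6.155 rad/s, and ζ = 9.9/(2ω_n) = 0.804.

ζ = 0.804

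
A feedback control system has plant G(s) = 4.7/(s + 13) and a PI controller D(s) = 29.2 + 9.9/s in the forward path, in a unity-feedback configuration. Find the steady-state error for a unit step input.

The open loop D(s)G(s) has a pole at the origin (type 1), so the static position error constant is infinite and e_ss = 1/(1+∞) = 0.

0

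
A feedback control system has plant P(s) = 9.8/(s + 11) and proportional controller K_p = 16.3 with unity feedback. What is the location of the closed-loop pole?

Closed-loop transfer function: T(s) = K_p·P(s)/(1 + K_p·P(s)) = 159.7/(s + 11 + 159.7) = 159.7/(s + 170.7).
The closed-loop pole is at s = −170.7.

s = -170.7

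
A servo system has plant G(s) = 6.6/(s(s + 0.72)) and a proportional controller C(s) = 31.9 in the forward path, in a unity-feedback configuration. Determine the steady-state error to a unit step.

0

The open loop C(s)G(s) has a pole at the origin (type 1), so the static position error constant is infinite and e_ss = 1/(1+∞) = 0.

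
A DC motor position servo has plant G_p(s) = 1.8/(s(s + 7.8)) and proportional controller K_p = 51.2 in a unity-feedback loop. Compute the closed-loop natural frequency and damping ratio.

ω_n = 9.6 rad/s, ζ = 0.406

1 + K_p·G_p(s) = 0 gives s² + 7.8s + 92.16 = 0.
So ω_n² = 92.16 ⇒ ω_n = 9.6 rad/s, and ζ = 7.8/(2ω_n) = 0.406.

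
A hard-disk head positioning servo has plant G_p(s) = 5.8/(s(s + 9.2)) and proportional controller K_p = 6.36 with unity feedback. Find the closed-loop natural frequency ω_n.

ω_n = 6.07 rad/s

With unity feedback the closed-loop characteristic equation is s² + 9.2s + 6.36·5.8 = s² + 9.2s + 36.89 = 0.
So ω_n² = 36.89 ⇒ ω_n = 6.074 rad/s, and ζ = 9.2/(2ω_n) = 0.757.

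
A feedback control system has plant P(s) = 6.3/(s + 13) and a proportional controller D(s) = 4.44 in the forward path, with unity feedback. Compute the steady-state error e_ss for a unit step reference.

0.317

The loop is type 0. Static position error constant K_pos = D(0)·P(0) = 4.44·0.4846 = 2.152.
Steady-state error to a unit step: e_ss = 1/(1+K_pos) = 1/3.152 = 0.317.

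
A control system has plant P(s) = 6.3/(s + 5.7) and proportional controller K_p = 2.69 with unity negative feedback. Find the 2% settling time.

T_s ≈ 0.177 s

Closed-loop transfer function: T(s) = K_p·P(s)/(1 + K_p·P(s)) = 16.95/(s + 5.7 + 16.95) = 16.95/(s + 22.65).
Time constant τ = 1/22.65 = 0.04416 s, so the 2% settling time is about 4τ = 0.177 s.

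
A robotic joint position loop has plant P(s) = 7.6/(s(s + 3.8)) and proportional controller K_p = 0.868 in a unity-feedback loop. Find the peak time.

T_p = 1.82 s

Closed-loop characteristic equation: s² + 3.8s + 6.597 = 0, so ω_n = 2.568 rad/s and ζ = 3.8/(2·2.568) = 0.7398.
Damped frequency ω_d = ω_n√(1−ζ²) = 1.728 rad/s, so peak time T_p = π/ω_d = 1.82 s.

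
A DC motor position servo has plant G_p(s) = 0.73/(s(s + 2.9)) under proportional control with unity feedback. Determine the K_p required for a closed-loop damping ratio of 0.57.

K_p = 8.86

Closed-loop characteristic equation: s² + 2.9s + K_p·0.73 = 0.
So ω_n = √(0.73K_p) and 2ζω_n = 2.9, giving ζ = 2.9/(2√(0.73K_p)).
Setting ζ = 0.57: √(0.73K_p) = 2.9/(2·0.57) = 2.544, so K_p = 6.471/0.73 = 8.86.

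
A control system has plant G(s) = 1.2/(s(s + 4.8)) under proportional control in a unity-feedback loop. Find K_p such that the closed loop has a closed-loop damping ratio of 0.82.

K_p = 7.14

Closed-loop characteristic equation: s² + 4.8s + K_p·1.2 = 0.
So ω_n = √(1.2K_p) and 2ζω_n = 4.8, giving ζ = 4.8/(2√(1.2K_p)).
Setting ζ = 0.82: √(1.2K_p) = 4.8/(2·0.82) = 2.927, so K_p = 8.566/1.2 = 7.14.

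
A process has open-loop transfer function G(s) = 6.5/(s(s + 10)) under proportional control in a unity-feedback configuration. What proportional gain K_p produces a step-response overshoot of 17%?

From %OS = 100·exp(−πζ/√(1−ζ²)) = 17%, ζ = −ln(0.17)/√(π²+ln²(0.17)) = 0.4913.
Characteristic equation s² + 10s + 6.5K_p = 0 gives ζ = 10/(2√(6.5K_p)).
Setting ζ = 0.4913: √(6.5K_p) = 10/(2·0.4913) = 10.18, so K_p = 103.6/6.5 = 15.9.

K_p = 15.9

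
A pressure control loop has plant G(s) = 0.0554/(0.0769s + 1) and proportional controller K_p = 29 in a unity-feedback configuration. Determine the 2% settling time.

T_s ≈ 0.118 s

Closed loop: T(s) = K_p·G/(1+K_p·G) = 1.607/(0.0769s + 1 + 1.607), with pole at s = −(1 + 1.607)/0.0769 = −33.9.
τ = 1/33.9 = 0.0295 s, so 2% settling time ≈ 4τ = 0.118 s.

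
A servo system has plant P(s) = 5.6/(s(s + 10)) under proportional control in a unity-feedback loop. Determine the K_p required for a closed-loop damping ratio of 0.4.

Closed-loop characteristic equation: s² + 10s + K_p·5.6 = 0.
So ω_n = √(5.6K_p) and 2ζω_n = 10, giving ζ = 10/(2√(5.6K_p)).
Setting ζ = 0.4: √(5.6K_p) = 10/(2·0.4) = 12.5, so K_p = 156.2/5.6 = 27.9.

K_p = 27.9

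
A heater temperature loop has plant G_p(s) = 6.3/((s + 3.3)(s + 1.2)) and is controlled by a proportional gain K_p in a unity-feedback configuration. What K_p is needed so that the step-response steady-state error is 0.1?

For a type-0 loop with proportional control, e_ss = 1/(1 + K_p·G_p(0)).
G_p(0) = 1.591. Require 1/(1 + K_p·1.591) = 0.1, so 1 + 1.591·K_p = 10.
K_p = (10 − 1)/1.591 = 5.66.

K_p = 5.66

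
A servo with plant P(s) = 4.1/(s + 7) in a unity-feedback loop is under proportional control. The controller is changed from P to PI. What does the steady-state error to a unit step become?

Adding integral action puts a pole at s = 0 in the forward path, raising the system type to 1; a type-1 loop has zero steady-state error to a step.

0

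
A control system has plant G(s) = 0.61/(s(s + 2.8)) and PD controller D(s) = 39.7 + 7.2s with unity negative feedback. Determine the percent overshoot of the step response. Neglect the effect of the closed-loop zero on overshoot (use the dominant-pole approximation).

3.46%

Forward path: (39.7 + 7.2s)·0.61/(s(s+2.8)). The closed-loop characteristic equation is s² + (2.8 + 0.61·7.2)s + 0.61·39.7 = 0.
That is s² + 7.192s + 24.22 = 0, so ω_n = 4.921 rad/s and ζ = 7.192/(2·4.921) = 0.7307.
%OS = 100·exp(−πζ/√(1−ζ²)) = 3.46%.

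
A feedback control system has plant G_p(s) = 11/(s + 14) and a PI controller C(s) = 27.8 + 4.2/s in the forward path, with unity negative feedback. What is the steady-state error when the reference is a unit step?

The open loop C(s)G_p(s) has a pole at the origin (type 1), so the static position error constant is infinite and e_ss = 1/(1+∞) = 0.

0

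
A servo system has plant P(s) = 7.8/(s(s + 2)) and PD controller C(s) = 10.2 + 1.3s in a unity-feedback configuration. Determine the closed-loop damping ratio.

Forward path: (10.2 + 1.3s)·7.8/(s(s+2)). The closed-loop characteristic equation is s² + (2 + 7.8·1.3)s + 7.8·10.2 = 0.
That is s² + 12.14s + 79.56 = 0, so ω_n = 8.92 rad/s and ζ = 12.14/(2·8.92) = 0.6805.

ζ = 0.681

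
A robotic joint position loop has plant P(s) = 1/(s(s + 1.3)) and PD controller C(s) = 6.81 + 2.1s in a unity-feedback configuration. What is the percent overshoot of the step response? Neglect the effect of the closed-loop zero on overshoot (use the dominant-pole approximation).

6.74%

Forward path: (6.81 + 2.1s)·1/(s(s+1.3)). The closed-loop characteristic equation is s² + (1.3 + 1·2.1)s + 1·6.81 = 0.
That is s² + 3.4s + 6.81 = 0, so ω_n = 2.61 rad/s and ζ = 3.4/(2·2.61) = 0.6514.
%OS = 100·exp(−πζ/√(1−ζ²)) = 6.74%.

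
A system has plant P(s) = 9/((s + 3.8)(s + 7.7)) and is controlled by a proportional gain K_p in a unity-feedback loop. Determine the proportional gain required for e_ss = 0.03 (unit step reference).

K_p = 105

For a type-0 loop with proportional control, e_ss = 1/(1 + K_p·P(0)).
P(0) = 0.3076. Require 1/(1 + K_p·0.3076) = 0.03, so 1 + 0.3076·K_p = 33.33.
K_p = (33.33 − 1)/0.3076 = 105.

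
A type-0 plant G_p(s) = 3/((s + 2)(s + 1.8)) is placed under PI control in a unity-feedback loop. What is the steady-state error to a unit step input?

The PI controller's integrator makes the forward path type 1, so e_ss to a step is zero.

0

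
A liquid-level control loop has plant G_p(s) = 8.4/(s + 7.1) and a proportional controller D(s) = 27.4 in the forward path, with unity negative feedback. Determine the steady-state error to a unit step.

The loop is type 0. Static position error constant K_pos = D(0)·G_p(0) = 27.4·1.183 = 32.42.
Steady-state error to a unit step: e_ss = 1/(1+K_pos) = 1/33.42 = 0.0299.

0.0299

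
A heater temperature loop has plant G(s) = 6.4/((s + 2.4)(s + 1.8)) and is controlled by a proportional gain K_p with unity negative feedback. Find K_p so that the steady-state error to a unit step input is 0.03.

K_p = 21.8

The loop is type 0, so e_ss(step) = 1/(1 + K_pos) with K_pos = K_p·G(0).
G(0) = 1.481. Require 1/(1 + K_p·1.481) = 0.03, so 1 + 1.481·K_p = 33.33.
K_p = (33.33 − 1)/1.481 = 21.8.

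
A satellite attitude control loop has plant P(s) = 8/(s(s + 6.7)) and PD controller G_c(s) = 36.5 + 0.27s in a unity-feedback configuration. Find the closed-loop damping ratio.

Forward path: (36.5 + 0.27s)·8/(s(s+6.7)). The closed-loop characteristic equation is s² + (6.7 + 8·0.27)s + 8·36.5 = 0.
That is s² + 8.86s + 292 = 0, so ω_n = 17.09 rad/s and ζ = 8.86/(2·17.09) = 0.2592.

ζ = 0.259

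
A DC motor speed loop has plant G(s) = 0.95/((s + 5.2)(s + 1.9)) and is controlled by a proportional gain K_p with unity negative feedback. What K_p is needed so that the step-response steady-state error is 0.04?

The loop is type 0, so e_ss(step) = 1/(1 + K_pos) with K_pos = K_p·G(0).
G(0) = 0.09615. Require 1/(1 + K_p·0.09615) = 0.04, so 1 + 0.09615·K_p = 25.
K_p = (25 − 1)/0.09615 = 250.

K_p = 250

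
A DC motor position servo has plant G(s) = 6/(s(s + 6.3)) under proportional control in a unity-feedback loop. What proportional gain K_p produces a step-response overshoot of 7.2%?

K_p = 4.01

From %OS = 100·exp(−πζ/√(1−ζ²)) = 7.2%, ζ = −ln(0.072)/√(π²+ln²(0.072)) = 0.6421.
Characteristic equation s² + 6.3s + 6K_p = 0 gives ζ = 6.3/(2√(6K_p)).
Setting ζ = 0.6421: √(6K_p) = 6.3/(2·0.6421) = 4.906, so K_p = 24.07/6 = 4.01.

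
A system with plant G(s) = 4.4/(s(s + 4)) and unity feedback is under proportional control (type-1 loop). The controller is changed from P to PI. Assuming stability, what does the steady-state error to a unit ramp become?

The integrator raises the loop to type 2, so K_v → ∞ and e_ss to a ramp is zero.

0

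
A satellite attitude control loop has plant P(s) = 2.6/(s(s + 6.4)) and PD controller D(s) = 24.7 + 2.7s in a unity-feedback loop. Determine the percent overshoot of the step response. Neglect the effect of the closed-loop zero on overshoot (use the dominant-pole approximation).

Forward path: (24.7 + 2.7s)·2.6/(s(s+6.4)). The closed-loop characteristic equation is s² + (6.4 + 2.6·2.7)s + 2.6·24.7 = 0.
That is s² + 13.42s + 64.22 = 0, so ω_n = 8.014 rad/s and ζ = 13.42/(2·8.014) = 0.8373.
%OS = 100·exp(−πζ/√(1−ζ²)) = 0.814%.

0.814%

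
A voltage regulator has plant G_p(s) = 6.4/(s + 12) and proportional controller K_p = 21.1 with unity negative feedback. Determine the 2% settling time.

T_s ≈ 0.0272 s

Closed-loop transfer function: T(s) = K_p·G_p(s)/(1 + K_p·G_p(s)) = 135/(s + 12 + 135) = 135/(s + 147).
Time constant τ = 1/147 = 0.006801 s, so the 2% settling time is about 4τ = 0.0272 s.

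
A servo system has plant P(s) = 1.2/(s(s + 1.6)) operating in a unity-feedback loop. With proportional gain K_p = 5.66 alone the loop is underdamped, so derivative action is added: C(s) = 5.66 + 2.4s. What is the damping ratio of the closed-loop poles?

ζ = 0.86

Forward path: (5.66 + 2.4s)·1.2/(s(s+1.6)). The closed-loop characteristic equation is s² + (1.6 + 1.2·2.4)s + 1.2·5.66 = 0.
That is s² + 4.48s + 6.792 = 0, so ω_n = 2.606 rad/s and ζ = 4.48/(2·2.606) = 0.8595.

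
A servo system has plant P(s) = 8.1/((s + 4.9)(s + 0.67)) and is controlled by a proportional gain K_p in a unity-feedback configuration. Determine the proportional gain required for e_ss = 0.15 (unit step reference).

For a type-0 loop with proportional control, e_ss = 1/(1 + K_p·P(0)).
P(0) = 2.467. Require 1/(1 + K_p·2.467) = 0.15, so 1 + 2.467·K_p = 6.667.
K_p = (6.667 − 1)/2.467 = 2.3.

K_p = 2.3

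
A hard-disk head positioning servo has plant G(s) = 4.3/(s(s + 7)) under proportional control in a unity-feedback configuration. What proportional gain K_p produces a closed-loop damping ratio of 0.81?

Closed-loop characteristic equation: s² + 7s + K_p·4.3 = 0.
So ω_n = √(4.3K_p) and 2ζω_n = 7, giving ζ = 7/(2√(4.3K_p)).
Setting ζ = 0.81: √(4.3K_p) = 7/(2·0.81) = 4.321, so K_p = 18.67/4.3 = 4.34.

K_p = 4.34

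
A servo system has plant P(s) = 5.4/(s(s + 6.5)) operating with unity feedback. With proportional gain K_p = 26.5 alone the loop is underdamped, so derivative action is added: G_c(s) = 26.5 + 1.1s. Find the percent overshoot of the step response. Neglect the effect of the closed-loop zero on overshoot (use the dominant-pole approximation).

Forward path: (26.5 + 1.1s)·5.4/(s(s+6.5)). The closed-loop characteristic equation is s² + (6.5 + 5.4·1.1)s + 5.4·26.5 = 0.
That is s² + 12.44s + 143.1 = 0, so ω_n = 11.96 rad/s and ζ = 12.44/(2·11.96) = 0.52.
%OS = 100·exp(−πζ/√(1−ζ²)) = 14.8%.

14.8%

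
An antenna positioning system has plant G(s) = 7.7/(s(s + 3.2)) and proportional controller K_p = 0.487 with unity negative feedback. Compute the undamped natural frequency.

With unity feedback the closed-loop characteristic equation is s² + 3.2s + 0.487·7.7 = s² + 3.2s + 3.75 = 0.
So ω_n² = 3.75 ⇒ ω_n = 1.936 rad/s, and ζ = 3.2/(2ω_n) = 0.826.

ω_n = 1.94 rad/s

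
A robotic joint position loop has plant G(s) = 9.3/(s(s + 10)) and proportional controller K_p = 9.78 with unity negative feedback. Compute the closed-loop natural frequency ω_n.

ω_n = 9.54 rad/s

1 + K_p·G(s) = 0 gives s² + 10s + 90.95 = 0.
Matching s² + 2ζω_n s + ω_n²: ω_n = √90.95 = 9.537 rad/s and 2ζω_n = 10, so ζ = 10/(2·9.537) = 0.524.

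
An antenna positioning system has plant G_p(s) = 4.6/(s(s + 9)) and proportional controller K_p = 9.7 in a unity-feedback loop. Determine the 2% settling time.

The closed-loop denominator s² + 9s + 44.62 gives ω_n = √44.62 = 6.68 and ζ = 9/(2ω_n) = 0.6737.
2% settling time T_s ≈ 4/(ζω_n) = 4/4.5 = 0.889 s.

T_s ≈ 0.889 s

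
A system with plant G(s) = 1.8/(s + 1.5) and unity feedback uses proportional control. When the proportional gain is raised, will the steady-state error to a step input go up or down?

e_ss = 1/(1 + K_p·G(0)); a larger K_p raises the denominator, so e_ss decreases.

decrease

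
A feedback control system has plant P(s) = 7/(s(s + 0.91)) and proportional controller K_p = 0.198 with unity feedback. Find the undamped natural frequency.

ω_n = 1.18 rad/s

With unity feedback the closed-loop characteristic equation is s² + 0.91s + 0.198·7 = s² + 0.91s + 1.386 = 0.
So ω_n² = 1.386 ⇒ ω_n = 1.177 rad/s, and ζ = 0.91/(2ω_n) = 0.386.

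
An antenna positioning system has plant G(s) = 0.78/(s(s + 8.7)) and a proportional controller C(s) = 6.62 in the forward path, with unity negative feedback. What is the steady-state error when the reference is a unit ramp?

1.68

The loop has one pole at the origin (type 1). Velocity error constant K_v = lim_{s→0} s·C(s)G(s) = 6.62·0.78/8.7 = 0.5935.
Steady-state error to a unit ramp: e_ss = 1/K_v = 1.68.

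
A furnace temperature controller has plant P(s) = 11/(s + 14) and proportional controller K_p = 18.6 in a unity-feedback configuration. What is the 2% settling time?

T_s ≈ 0.0183 s

Closed-loop transfer function: T(s) = K_p·P(s)/(1 + K_p·P(s)) = 204.6/(s + 14 + 204.6) = 204.6/(s + 218.6).
Time constant τ = 1/218.6 = 0.004575 s, so the 2% settling time is about 4τ = 0.0183 s.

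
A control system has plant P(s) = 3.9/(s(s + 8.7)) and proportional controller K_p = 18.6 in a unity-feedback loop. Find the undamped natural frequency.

ω_n = 8.52 rad/s

1 + K_p·P(s) = 0 gives s² + 8.7s + 72.54 = 0.
Matching s² + 2ζω_n s + ω_n²: ω_n = √72.54 = 8.517 rad/s and 2ζω_n = 8.7, so ζ = 8.7/(2·8.517) = 0.511.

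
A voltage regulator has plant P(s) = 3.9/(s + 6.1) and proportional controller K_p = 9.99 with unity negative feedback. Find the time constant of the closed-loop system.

Closed-loop transfer function: T(s) = K_p·P(s)/(1 + K_p·P(s)) = 38.96/(s + 6.1 + 38.96) = 38.96/(s + 45.06).
Time constant τ = 1/45.06 = 0.0222 s.

τ = 0.0222 s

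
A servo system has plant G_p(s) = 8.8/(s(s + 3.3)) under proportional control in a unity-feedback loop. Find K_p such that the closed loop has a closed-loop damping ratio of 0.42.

Closed-loop characteristic equation: s² + 3.3s + K_p·8.8 = 0.
So ω_n = √(8.8K_p) and 2ζω_n = 3.3, giving ζ = 3.3/(2√(8.8K_p)).
Setting ζ = 0.42: √(8.8K_p) = 3.3/(2·0.42) = 3.929, so K_p = 15.43/8.8 = 1.75.

K_p = 1.75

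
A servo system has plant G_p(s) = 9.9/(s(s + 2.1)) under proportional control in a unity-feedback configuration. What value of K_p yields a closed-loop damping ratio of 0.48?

K_p = 0.483

Closed-loop characteristic equation: s² + 2.1s + K_p·9.9 = 0.
So ω_n = √(9.9K_p) and 2ζω_n = 2.1, giving ζ = 2.1/(2√(9.9K_p)).
Setting ζ = 0.48: √(9.9K_p) = 2.1/(2·0.48) = 2.188, so K_p = 4.785/9.9 = 0.483.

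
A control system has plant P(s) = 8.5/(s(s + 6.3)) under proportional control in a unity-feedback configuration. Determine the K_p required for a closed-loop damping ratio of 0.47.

Closed-loop characteristic equation: s² + 6.3s + K_p·8.5 = 0.
So ω_n = √(8.5K_p) and 2ζω_n = 6.3, giving ζ = 6.3/(2√(8.5K_p)).
Setting ζ = 0.47: √(8.5K_p) = 6.3/(2·0.47) = 6.702, so K_p = 44.92/8.5 = 5.28.

K_p = 5.28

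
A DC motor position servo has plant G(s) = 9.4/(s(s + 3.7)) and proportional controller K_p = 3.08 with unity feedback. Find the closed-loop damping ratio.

ζ = 0.344

With unity feedback the closed-loop characteristic equation is s² + 3.7s + 3.08·9.4 = s² + 3.7s + 28.95 = 0.
Matching s² + 2ζω_n s + ω_n²: ω_n = √28.95 = 5.381 rad/s and 2ζω_n = 3.7, so ζ = 3.7/(2·5.381) = 0.344.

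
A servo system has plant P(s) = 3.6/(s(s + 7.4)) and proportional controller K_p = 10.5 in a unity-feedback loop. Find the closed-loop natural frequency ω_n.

ω_n = 6.15 rad/s

The closed-loop denominator is s(s+7.4) + 10.5·3.6 = s² + 7.4s + 37.8.
Matching s² + 2ζω_n s + ω_n²: ω_n = √37.8 = 6.148 rad/s and 2ζω_n = 7.4, so ζ = 7.4/(2·6.148) = 0.602.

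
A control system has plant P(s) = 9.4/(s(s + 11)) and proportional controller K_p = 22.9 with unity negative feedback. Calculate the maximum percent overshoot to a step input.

28.1%

From 1 + K_pP(s) = 0: s² + 11s + 215.3 = 0 ⇒ ω_n = 14.67, ζ = 0.3749.
%OS = 100·exp(−πζ/√(1−ζ²)) = 100·exp(−π·0.3749/√0.8595) = 28.1%.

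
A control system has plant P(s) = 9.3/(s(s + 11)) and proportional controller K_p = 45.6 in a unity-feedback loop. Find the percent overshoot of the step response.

Closed-loop characteristic equation: s² + 11s + 424.1 = 0, so ω_n = 20.59 rad/s and ζ = 11/(2·20.59) = 0.2671.
%OS = 100·exp(−πζ/√(1−ζ²)) = 100·exp(−π·0.2671/√0.9287) = 41.9%.

41.9%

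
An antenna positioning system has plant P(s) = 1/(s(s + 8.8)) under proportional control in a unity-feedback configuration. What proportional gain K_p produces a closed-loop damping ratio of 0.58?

K_p = 57.6

Closed-loop characteristic equation: s² + 8.8s + K_p·1 = 0.
So ω_n = √(1K_p) and 2ζω_n = 8.8, giving ζ = 8.8/(2√(1K_p)).
Setting ζ = 0.58: √(1K_p) = 8.8/(2·0.58) = 7.586, so K_p = 57.55/1 = 57.6.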